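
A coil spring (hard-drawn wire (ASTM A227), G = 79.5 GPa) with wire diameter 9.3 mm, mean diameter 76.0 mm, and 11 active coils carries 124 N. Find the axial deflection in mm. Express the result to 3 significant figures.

k = Gd⁴/(8D³N_a) = (79.5×10³)(9.3⁴)/(8·76.0³·11) = 15.395 N/mm
δ = F/k = 124 / 15.395 = 8.0546 mm

8.05 mm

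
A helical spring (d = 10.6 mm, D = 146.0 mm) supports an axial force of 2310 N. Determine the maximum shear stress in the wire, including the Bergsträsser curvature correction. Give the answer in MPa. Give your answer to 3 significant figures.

Spring index C = D/d = 146.0/10.6 = 13.7736
K_B = (4C+2)/(4C−3) = 57.094/52.094 = 1.0960
τ₀ = 8FD/(πd³) = 8·2310·146.0/(π·10.6³) = 2.69808e+06/3741.7 = 721.09 MPa
τ_max = K·τ₀ = 1.0960 × 721.09 = 790.3 MPa

790 MPa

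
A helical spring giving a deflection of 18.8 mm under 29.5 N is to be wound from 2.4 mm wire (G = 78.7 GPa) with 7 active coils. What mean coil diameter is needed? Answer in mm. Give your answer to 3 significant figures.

31.0 mm

Required rate k = F/δ = 29.5/18.8 = 1.5691 N/mm
D = (Gd⁴/(8N_a·k))^(1/3) = (78.7×10³·2.4⁴/(8·7·1.5691))^(1/3)
  = (29714.4)^(1/3) = 30.9734 mm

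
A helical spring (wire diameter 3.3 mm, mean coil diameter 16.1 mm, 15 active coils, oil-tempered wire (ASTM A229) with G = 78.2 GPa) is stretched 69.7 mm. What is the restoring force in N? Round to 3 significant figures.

k = Gd⁴/(8D³N_a) = (78.2×10³)(3.3⁴)/(8·16.1³·15) = 18.518 N/mm
F = k·δ = 18.518 × 69.7 = 1290.7 N

1290 N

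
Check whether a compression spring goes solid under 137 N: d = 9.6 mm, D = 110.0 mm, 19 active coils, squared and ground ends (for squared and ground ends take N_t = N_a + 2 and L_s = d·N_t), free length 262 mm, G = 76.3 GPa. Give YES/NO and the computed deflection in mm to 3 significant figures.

NO, δ = 42.8 mm

k = Gd⁴/(8D³N_a) = (76.3×10³)(9.6⁴)/(8·110.0³·19) = 3.2032 N/mm
N_t = 21; L_s = 9.6·21 = 201.6 mm; δ_solid = L₀ − L_s = 262 − 201.6 = 60.4 mm
δ = F/k = 137/3.2032 = 42.769 mm
δ < δ_solid → spring does not go solid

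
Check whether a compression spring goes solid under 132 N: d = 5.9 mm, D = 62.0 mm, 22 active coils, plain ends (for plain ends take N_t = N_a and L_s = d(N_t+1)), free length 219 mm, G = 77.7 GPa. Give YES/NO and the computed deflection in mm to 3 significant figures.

NO, δ = 58.8 mm

k = Gd⁴/(8D³N_a) = (77.7×10³)(5.9⁴)/(8·62.0³·22) = 2.2446 N/mm
N_t = 22; L_s = 5.9·23 = 135.7 mm; δ_solid = L₀ − L_s = 219 − 135.7 = 83.3 mm
δ = F/k = 132/2.2446 = 58.807 mm
δ < δ_solid → spring does not go solid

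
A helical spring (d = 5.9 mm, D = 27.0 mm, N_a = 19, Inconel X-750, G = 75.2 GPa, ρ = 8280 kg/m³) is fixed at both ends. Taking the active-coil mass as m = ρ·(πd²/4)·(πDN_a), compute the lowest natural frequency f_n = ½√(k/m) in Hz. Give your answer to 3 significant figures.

144 Hz

k = Gd⁴/(8D³N_a) = (75.2×10³)(5.9⁴)/(8·27.0³·19) = 30.457 N/mm = 30457 N/m
Wire length L = πDN_a = π·27.0·19 = 1611.6 mm
m = ρ·(πd²/4)·L = 8280 × 27.34×10⁻⁶ m² × 1.6116 m = 0.36483 kg
f_n = ½√(k/m) = 0.5·√(30457/0.36483) = 0.5·√(83483) = 144.47 Hz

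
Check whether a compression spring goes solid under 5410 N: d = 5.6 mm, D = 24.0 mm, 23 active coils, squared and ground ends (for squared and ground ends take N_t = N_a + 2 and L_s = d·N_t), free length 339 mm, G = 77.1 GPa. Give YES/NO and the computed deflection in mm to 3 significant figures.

NO, δ = 181 mm

k = Gd⁴/(8D³N_a) = (77.1×10³)(5.6⁴)/(8·24.0³·23) = 29.81 N/mm
N_t = 25; L_s = 5.6·25 = 140 mm; δ_solid = L₀ − L_s = 339 − 140 = 199 mm
δ = F/k = 5410/29.81 = 181.49 mm
δ < δ_solid → spring does not go solid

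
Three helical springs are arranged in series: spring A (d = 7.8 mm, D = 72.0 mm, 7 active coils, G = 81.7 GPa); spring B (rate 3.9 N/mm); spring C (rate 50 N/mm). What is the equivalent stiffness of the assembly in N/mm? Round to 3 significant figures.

k_A = Gd⁴/(8D³N_a) = (81.7×10³)(7.8⁴)/(8·72.0³·7) = 14.468 N/mm
Series: 1/k_eq = 1/14.468 + 1/3.9 + 1/50 = 0.34553; k_eq = 2.8941 N/mm

2.89 N/mm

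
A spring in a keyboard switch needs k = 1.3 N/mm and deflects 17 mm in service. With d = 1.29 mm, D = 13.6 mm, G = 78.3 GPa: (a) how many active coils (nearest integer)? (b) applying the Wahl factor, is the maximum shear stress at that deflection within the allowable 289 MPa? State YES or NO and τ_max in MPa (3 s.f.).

N_a = Gd⁴/(8D³k) = (78.3×10³)(1.29⁴)/(8·13.6³·1.3) = 8.288 → N_a = 8
Actual rate k = Gd⁴/(8D³·8) = 1.3469 N/mm
Working load F = kδ = 1.3469·17 = 22.897 N
C = 13.6/1.29 = 10.5426; K_W = (4C−1)/(4C−4)+0.615/C = 1.1369
τ_max = K_W·8FD/(πd³) = 1.1369·369.39 = 419.97 MPa
τ_max > 289 MPa → exceeds allowable

(a) 8 coils; (b) NO, τ_max = 420 MPa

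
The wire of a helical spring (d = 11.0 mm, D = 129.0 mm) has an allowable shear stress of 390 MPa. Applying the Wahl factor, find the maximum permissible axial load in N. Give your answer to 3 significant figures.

1410 N

C = D/d = 129.0/11.0 = 11.7273
K_W = (4C−1)/(4C−4) + 0.615/C = 45.909/42.909 + 0.0524 = 1.1224
τ_max = K·8FD/(πd³) → F_max = τ_allow·πd³/(8DK)
F_max = 390·π·11.0³/(8·129.0·1.1224) = 1.6308e+06/1158.3 = 1407.9 N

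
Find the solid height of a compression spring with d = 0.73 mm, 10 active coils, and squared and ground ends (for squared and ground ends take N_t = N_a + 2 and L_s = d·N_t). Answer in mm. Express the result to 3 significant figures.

squared and ground ends: N_t = N_a + 2 = 10 + 2 = 12
L_s = d·N_t = 0.73 × 12 = 8.76 mm

8.76 mm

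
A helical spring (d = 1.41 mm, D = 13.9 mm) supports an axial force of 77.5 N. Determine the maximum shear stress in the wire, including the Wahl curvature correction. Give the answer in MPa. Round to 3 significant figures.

1120 MPa

Spring index C = D/d = 13.9/1.41 = 9.8582
K_W = (4C−1)/(4C−4) + 0.615/C = 38.433/35.433 + 0.0624 = 1.1471
τ₀ = 8FD/(πd³) = 8·77.5·13.9/(π·1.41³) = 8618/8.8066 = 978.59 MPa
τ_max = K·τ₀ = 1.1471 × 978.59 = 1122.5 MPa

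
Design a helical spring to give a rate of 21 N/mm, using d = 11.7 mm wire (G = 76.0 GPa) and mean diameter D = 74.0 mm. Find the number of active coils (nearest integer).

21

N_a = Gd⁴/(8D³k) = (76.0×10³ × 11.7⁴)/(8 × 74.0³ × 21)
    = 1.42415e+09 / 6.80776e+07 = 20.92 → 21 coils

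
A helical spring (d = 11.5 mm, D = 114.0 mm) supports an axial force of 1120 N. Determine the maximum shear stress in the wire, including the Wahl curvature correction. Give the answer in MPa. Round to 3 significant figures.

Spring index C = D/d = 114.0/11.5 = 9.9130
K_W = (4C−1)/(4C−4) + 0.615/C = 38.652/35.652 + 0.0620 = 1.1462
τ₀ = 8FD/(πd³) = 8·1120·114.0/(π·11.5³) = 1.02144e+06/4778 = 213.78 MPa
τ_max = K·τ₀ = 1.1462 × 213.78 = 245.03 MPa

245 MPa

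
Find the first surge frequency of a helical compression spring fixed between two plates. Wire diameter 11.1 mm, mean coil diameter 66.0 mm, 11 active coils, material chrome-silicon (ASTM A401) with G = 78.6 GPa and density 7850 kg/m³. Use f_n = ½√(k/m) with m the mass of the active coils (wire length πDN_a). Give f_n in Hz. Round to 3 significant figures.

82.5 Hz

k = Gd⁴/(8D³N_a) = (78.6×10³)(11.1⁴)/(8·66.0³·11) = 47.163 N/mm = 47163 N/m
Wire length L = πDN_a = π·66.0·11 = 2280.8 mm
m = ρ·(πd²/4)·L = 7850 × 96.769×10⁻⁶ m² × 2.2808 m = 1.7326 kg
f_n = ½√(k/m) = 0.5·√(47163/1.7326) = 0.5·√(27221) = 82.494 Hz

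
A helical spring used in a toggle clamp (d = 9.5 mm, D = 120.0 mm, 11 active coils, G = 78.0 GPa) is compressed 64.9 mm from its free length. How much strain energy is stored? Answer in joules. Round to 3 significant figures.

k = Gd⁴/(8D³N_a) = (78.0×10³)(9.5⁴)/(8·120.0³·11) = 4.1779 N/mm
U = ½kδ² = 0.5 × 4.1779 × 64.9² = 8798.8 N·mm = 8.7988 J

8.80 J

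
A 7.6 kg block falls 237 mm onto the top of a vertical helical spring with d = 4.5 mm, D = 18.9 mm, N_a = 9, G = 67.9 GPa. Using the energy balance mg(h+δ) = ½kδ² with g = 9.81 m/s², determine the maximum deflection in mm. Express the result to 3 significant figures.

26.2 mm

k = Gd⁴/(8D³N_a) = (67.9×10³)(4.5⁴)/(8·18.9³·9) = 57.28 N/mm
W = mg = 7.6 × 9.81 = 74.556 N
½kδ² − Wδ − Wh = 0 → δ = (W + √(W² + 2kWh))/k
δ = (74.556 + √(5558.6 + 2.02424e+06))/57.28 = (74.556 + 1424.7)/57.28 = 26.174 mm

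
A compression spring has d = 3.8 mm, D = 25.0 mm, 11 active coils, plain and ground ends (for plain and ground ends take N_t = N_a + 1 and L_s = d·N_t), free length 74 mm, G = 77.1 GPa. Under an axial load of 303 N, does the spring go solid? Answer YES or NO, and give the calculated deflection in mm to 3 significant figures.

NO, δ = 25.9 mm

k = Gd⁴/(8D³N_a) = (77.1×10³)(3.8⁴)/(8·25.0³·11) = 11.692 N/mm
N_t = 12; L_s = 3.8·12 = 45.6 mm; δ_solid = L₀ − L_s = 74 − 45.6 = 28.4 mm
δ = F/k = 303/11.692 = 25.915 mm
δ < δ_solid → spring does not go solid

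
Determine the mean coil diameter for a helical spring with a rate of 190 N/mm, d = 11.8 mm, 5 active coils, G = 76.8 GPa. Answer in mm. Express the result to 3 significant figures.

D = (Gd⁴/(8N_a·k))^(1/3) = (76.8×10³·11.8⁴/(8·5·190))^(1/3)
  = (195919)^(1/3) = 58.0798 mm

58.1 mm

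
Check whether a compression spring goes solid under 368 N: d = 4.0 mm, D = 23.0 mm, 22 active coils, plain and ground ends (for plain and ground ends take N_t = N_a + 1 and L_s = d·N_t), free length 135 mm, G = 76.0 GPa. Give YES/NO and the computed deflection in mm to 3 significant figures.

NO, δ = 40.5 mm

k = Gd⁴/(8D³N_a) = (76.0×10³)(4.0⁴)/(8·23.0³·22) = 9.0857 N/mm
N_t = 23; L_s = 4.0·23 = 92 mm; δ_solid = L₀ − L_s = 135 − 92 = 43 mm
δ = F/k = 368/9.0857 = 40.503 mm
δ < δ_solid → spring does not go solid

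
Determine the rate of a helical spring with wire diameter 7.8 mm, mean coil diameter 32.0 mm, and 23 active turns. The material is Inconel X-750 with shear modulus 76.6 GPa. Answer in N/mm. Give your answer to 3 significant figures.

47.0 N/mm

k = Gd⁴/(8D³N_a) = (76.6×10³ × 7.8⁴) / (8 × 32.0³ × 23)
  = 2.83535e+08 / 6.02931e+06 = 47.026 N/mm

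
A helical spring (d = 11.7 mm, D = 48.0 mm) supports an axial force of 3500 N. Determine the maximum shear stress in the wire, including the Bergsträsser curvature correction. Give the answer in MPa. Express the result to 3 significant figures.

367 MPa

Spring index C = D/d = 48.0/11.7 = 4.1026
K_B = (4C+2)/(4C−3) = 18.410/13.410 = 1.3728
τ₀ = 8FD/(πd³) = 8·3500·48.0/(π·11.7³) = 1.344e+06/5031.6 = 267.11 MPa
τ_max = K·τ₀ = 1.3728 × 267.11 = 366.7 MPa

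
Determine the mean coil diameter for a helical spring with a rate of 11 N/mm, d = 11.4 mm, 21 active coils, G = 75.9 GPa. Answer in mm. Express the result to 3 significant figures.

D = (Gd⁴/(8N_a·k))^(1/3) = (75.9×10³·11.4⁴/(8·21·11))^(1/3)
  = (693680)^(1/3) = 88.5224 mm

88.5 mm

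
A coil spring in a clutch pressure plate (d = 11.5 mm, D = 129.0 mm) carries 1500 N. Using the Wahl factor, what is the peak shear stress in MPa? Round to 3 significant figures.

Spring index C = D/d = 129.0/11.5 = 11.2174
K_W = (4C−1)/(4C−4) + 0.615/C = 43.870/40.870 + 0.0548 = 1.1282
τ₀ = 8FD/(πd³) = 8·1500·129.0/(π·11.5³) = 1.548e+06/4778 = 323.99 MPa
τ_max = K·τ₀ = 1.1282 × 323.99 = 365.53 MPa

366 MPa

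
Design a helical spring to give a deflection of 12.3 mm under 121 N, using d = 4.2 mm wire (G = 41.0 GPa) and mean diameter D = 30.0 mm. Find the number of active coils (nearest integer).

Required rate k = F/δ = 121/12.3 = 9.8374 N/mm
N_a = Gd⁴/(8D³k) = (41.0×10³ × 4.2⁴)/(8 × 30.0³ × 9.8374)
    = 1.2758e+07 / 2.12488e+06 = 6.004 → 6 coils

6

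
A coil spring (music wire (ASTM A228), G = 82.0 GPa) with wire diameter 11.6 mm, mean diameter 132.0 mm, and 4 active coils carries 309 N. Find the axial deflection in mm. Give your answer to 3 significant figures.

15.3 mm

k = Gd⁴/(8D³N_a) = (82.0×10³)(11.6⁴)/(8·132.0³·4) = 20.173 N/mm
δ = F/k = 309 / 20.173 = 15.317 mm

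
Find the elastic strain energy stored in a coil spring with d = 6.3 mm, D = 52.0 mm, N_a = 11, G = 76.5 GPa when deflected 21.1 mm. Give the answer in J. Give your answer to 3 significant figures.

k = Gd⁴/(8D³N_a) = (76.5×10³)(6.3⁴)/(8·52.0³·11) = 9.7394 N/mm
U = ½kδ² = 0.5 × 9.7394 × 21.1² = 2168 N·mm = 2.168 J

2.17 J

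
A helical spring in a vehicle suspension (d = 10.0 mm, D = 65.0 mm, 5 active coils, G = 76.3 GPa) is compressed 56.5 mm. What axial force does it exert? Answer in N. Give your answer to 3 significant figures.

k = Gd⁴/(8D³N_a) = (76.3×10³)(10.0⁴)/(8·65.0³·5) = 69.458 N/mm
F = k·δ = 69.458 × 56.5 = 3924.4 N

3920 N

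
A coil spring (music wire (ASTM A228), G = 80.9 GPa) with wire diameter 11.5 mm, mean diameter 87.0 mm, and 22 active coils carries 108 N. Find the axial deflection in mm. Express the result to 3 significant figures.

k = Gd⁴/(8D³N_a) = (80.9×10³)(11.5⁴)/(8·87.0³·22) = 12.209 N/mm
δ = F/k = 108 / 12.209 = 8.8461 mm

8.85 mm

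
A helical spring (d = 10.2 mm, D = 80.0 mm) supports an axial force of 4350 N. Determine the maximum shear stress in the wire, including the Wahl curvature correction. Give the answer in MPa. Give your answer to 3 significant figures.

Spring index C = D/d = 80.0/10.2 = 7.8431
K_W = (4C−1)/(4C−4) + 0.615/C = 30.373/27.373 + 0.0784 = 1.1880
τ₀ = 8FD/(πd³) = 8·4350·80.0/(π·10.2³) = 2.784e+06/3333.9 = 835.06 MPa
τ_max = K·τ₀ = 1.1880 × 835.06 = 992.06 MPa

992 MPa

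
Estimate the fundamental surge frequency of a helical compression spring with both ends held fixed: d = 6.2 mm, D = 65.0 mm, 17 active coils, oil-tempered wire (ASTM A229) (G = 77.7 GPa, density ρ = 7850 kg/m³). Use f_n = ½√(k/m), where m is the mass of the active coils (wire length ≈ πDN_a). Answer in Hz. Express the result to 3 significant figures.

k = Gd⁴/(8D³N_a) = (77.7×10³)(6.2⁴)/(8·65.0³·17) = 3.074 N/mm = 3074 N/m
Wire length L = πDN_a = π·65.0·17 = 3471.5 mm
m = ρ·(πd²/4)·L = 7850 × 30.191×10⁻⁶ m² × 3.4715 m = 0.82273 kg
f_n = ½√(k/m) = 0.5·√(3074/0.82273) = 0.5·√(3736.4) = 30.563 Hz

30.6 Hz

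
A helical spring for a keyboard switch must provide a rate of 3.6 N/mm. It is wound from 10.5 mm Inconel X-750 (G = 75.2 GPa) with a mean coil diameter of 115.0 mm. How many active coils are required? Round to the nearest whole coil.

N_a = Gd⁴/(8D³k) = (75.2×10³ × 10.5⁴)/(8 × 115.0³ × 3.6)
    = 9.14061e+08 / 4.38012e+07 = 20.87 → 21 coils

21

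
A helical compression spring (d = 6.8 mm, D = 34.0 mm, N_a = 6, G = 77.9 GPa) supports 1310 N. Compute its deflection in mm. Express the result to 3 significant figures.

14.8 mm

k = Gd⁴/(8D³N_a) = (77.9×10³)(6.8⁴)/(8·34.0³·6) = 88.287 N/mm
δ = F/k = 1310 / 88.287 = 14.838 mm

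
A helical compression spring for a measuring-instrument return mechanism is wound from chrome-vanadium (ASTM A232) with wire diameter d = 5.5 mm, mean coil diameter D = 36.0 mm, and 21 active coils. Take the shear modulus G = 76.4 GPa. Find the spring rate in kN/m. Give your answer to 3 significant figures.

k = Gd⁴/(8D³N_a) = (76.4×10³ × 5.5⁴) / (8 × 36.0³ × 21)
  = 6.99108e+07 / 7.83821e+06 = 8.9192 N/mm

8.92 kN/m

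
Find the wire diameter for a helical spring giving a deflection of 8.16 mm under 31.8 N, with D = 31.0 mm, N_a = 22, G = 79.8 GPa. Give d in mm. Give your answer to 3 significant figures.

4.00 mm

Required rate k = F/δ = 31.8/8.16 = 3.8971 N/mm
d = (8D³N_a·k / G)^(1/4) = (8·31.0³·22·3.8971 / (79.8×10³))^0.25
  = (256.05)^0.25 = 4.0002 mm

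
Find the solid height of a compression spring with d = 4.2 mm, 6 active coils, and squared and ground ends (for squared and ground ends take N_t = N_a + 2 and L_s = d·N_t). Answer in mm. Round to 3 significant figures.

33.6 mm

squared and ground ends: N_t = N_a + 2 = 6 + 2 = 8
L_s = d·N_t = 4.2 × 8 = 33.6 mm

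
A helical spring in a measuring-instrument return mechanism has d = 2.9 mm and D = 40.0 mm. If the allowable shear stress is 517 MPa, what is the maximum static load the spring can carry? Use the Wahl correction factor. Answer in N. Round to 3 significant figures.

112 N

C = D/d = 40.0/2.9 = 13.7931
K_W = (4C−1)/(4C−4) + 0.615/C = 54.172/51.172 + 0.0446 = 1.1032
τ_max = K·8FD/(πd³) → F_max = τ_allow·πd³/(8DK)
F_max = 517·π·2.9³/(8·40.0·1.1032) = 39613/353.03 = 112.21 N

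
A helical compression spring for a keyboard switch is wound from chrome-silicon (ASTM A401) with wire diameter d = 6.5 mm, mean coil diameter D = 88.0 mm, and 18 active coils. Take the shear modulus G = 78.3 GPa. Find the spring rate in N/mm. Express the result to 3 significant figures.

k = Gd⁴/(8D³N_a) = (78.3×10³ × 6.5⁴) / (8 × 88.0³ × 18)
  = 1.3977e+08 / 9.8132e+07 = 1.4243 N/mm

1.42 N/mm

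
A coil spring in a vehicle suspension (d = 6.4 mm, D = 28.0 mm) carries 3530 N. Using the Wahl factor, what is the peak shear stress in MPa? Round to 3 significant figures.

1310 MPa

Spring index C = D/d = 28.0/6.4 = 4.3750
K_W = (4C−1)/(4C−4) + 0.615/C = 16.500/13.500 + 0.1406 = 1.3628
τ₀ = 8FD/(πd³) = 8·3530·28.0/(π·6.4³) = 790720/823.55 = 960.14 MPa
τ_max = K·τ₀ = 1.3628 × 960.14 = 1308.5 MPa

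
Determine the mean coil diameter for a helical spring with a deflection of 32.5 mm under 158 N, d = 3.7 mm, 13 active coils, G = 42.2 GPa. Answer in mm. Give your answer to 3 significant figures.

Required rate k = F/δ = 158/32.5 = 4.8615 N/mm
D = (Gd⁴/(8N_a·k))^(1/3) = (42.2×10³·3.7⁴/(8·13·4.8615))^(1/3)
  = (15642.7)^(1/3) = 25.0094 mm

25.0 mm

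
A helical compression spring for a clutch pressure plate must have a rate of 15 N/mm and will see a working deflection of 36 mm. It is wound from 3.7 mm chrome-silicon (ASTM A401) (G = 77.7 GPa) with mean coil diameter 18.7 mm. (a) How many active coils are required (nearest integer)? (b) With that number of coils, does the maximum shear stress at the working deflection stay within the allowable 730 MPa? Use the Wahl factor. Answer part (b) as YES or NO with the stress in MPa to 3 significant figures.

(a) 19 coils; (b) YES, τ_max = 648 MPa

N_a = Gd⁴/(8D³k) = (77.7×10³)(3.7⁴)/(8·18.7³·15) = 18.56 → N_a = 19
Actual rate k = Gd⁴/(8D³·19) = 14.651 N/mm
Working load F = kδ = 14.651·36 = 527.43 N
C = 18.7/3.7 = 5.0541; K_W = (4C−1)/(4C−4)+0.615/C = 1.3067
τ_max = K_W·8FD/(πd³) = 1.3067·495.84 = 647.9 MPa
τ_max ≤ 730 MPa → acceptable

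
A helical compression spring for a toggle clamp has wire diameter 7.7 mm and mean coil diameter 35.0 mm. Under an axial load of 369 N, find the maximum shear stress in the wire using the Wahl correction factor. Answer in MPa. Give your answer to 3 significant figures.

Spring index C = D/d = 35.0/7.7 = 4.5455
K_W = (4C−1)/(4C−4) + 0.615/C = 17.182/14.182 + 0.1353 = 1.3468
τ₀ = 8FD/(πd³) = 8·369·35.0/(π·7.7³) = 103320/1434.2 = 72.038 MPa
τ_max = K·τ₀ = 1.3468 × 72.038 = 97.024 MPa

97.0 MPa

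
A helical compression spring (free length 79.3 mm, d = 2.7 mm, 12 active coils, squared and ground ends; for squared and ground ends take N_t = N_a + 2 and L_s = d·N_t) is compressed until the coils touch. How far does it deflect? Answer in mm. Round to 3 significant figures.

41.5 mm

N_t = 14; L_s = 2.7·14 = 37.8 mm
δ_solid = L₀ − L_s = 79.3 − 37.8 = 41.5 mm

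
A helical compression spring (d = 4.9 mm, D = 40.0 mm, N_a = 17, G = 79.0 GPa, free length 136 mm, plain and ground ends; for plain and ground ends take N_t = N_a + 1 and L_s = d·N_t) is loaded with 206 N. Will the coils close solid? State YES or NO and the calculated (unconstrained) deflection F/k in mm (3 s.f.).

k = Gd⁴/(8D³N_a) = (79.0×10³)(4.9⁴)/(8·40.0³·17) = 5.2323 N/mm
N_t = 18; L_s = 4.9·18 = 88.2 mm; δ_solid = L₀ − L_s = 136 − 88.2 = 47.8 mm
δ = F/k = 206/5.2323 = 39.371 mm
δ < δ_solid → spring does not go solid

NO, δ = 39.4 mm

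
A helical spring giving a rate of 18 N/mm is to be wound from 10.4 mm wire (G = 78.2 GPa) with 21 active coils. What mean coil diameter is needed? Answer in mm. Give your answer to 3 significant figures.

67.1 mm

D = (Gd⁴/(8N_a·k))^(1/3) = (78.2×10³·10.4⁴/(8·21·18))^(1/3)
  = (302523)^(1/3) = 67.1304 mm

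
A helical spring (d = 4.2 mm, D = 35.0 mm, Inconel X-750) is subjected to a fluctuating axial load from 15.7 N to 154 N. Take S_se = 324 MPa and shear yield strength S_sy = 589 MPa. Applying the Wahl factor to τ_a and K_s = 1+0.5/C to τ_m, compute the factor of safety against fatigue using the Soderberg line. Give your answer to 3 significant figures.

C = D/d = 35.0/4.2 = 8.3333; K_W = (4C−1)/(4C−4)+0.615/C = 1.1761; K_s = 1+0.5/C = 1.0600
F_a = (F_max−F_min)/2 = 69.15 N; F_m = (F_max+F_min)/2 = 84.85 N
τ_a = K_W·8F_aD/(πd³) = 1.1761 × 83.186 = 97.833 MPa
τ_m = K_s·8F_mD/(πd³) = 1.0600 × 102.07 = 108.2 MPa
Soderberg: 1/n_f = τ_a/S_se + τ_m/S_sy = 97.833/324 + 108.2/589 = 0.30195 + 0.18370 = 0.48565
n_f = 1/0.48565 = 2.059

2.06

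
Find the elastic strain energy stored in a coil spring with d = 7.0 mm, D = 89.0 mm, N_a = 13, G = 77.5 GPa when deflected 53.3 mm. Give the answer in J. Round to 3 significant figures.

k = Gd⁴/(8D³N_a) = (77.5×10³)(7.0⁴)/(8·89.0³·13) = 2.538 N/mm
U = ½kδ² = 0.5 × 2.538 × 53.3² = 3605.1 N·mm = 3.6051 J

3.61 J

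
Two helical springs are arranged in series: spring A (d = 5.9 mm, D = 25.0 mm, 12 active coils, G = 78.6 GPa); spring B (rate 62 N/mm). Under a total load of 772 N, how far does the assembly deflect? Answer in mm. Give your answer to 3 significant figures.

24.6 mm

k_A = Gd⁴/(8D³N_a) = (78.6×10³)(5.9⁴)/(8·25.0³·12) = 63.495 N/mm
Series: 1/k_eq = 1/63.495 + 1/62 = 0.031878; k_eq = 31.369 N/mm
δ = F/k_eq = 772/31.369 = 24.61 mm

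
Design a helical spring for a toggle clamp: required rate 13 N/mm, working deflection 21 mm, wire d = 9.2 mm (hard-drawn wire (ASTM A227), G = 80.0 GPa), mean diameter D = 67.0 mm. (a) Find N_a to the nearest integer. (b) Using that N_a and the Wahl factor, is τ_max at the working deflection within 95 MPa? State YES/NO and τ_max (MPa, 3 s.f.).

N_a = Gd⁴/(8D³k) = (80.0×10³)(9.2⁴)/(8·67.0³·13) = 18.32 → N_a = 18
Actual rate k = Gd⁴/(8D³·18) = 13.233 N/mm
Working load F = kδ = 13.233·21 = 277.89 N
C = 67.0/9.2 = 7.2826; K_W = (4C−1)/(4C−4)+0.615/C = 1.2038
τ_max = K_W·8FD/(πd³) = 1.2038·60.887 = 73.297 MPa
τ_max ≤ 95 MPa → acceptable

(a) 18 coils; (b) YES, τ_max = 73.3 MPa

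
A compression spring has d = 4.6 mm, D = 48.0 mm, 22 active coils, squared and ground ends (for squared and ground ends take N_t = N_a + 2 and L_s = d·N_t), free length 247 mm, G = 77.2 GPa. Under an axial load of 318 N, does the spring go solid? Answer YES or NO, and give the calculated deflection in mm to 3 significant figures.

YES, δ = 179 mm

k = Gd⁴/(8D³N_a) = (77.2×10³)(4.6⁴)/(8·48.0³·22) = 1.7759 N/mm
N_t = 24; L_s = 4.6·24 = 110.4 mm; δ_solid = L₀ − L_s = 247 − 110.4 = 136.6 mm
δ = F/k = 318/1.7759 = 179.07 mm
δ ≥ δ_solid → spring goes solid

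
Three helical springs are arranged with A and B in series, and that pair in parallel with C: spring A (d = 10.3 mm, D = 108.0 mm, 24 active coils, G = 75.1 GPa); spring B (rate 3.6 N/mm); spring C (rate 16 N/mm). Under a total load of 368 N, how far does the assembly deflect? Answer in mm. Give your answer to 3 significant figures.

20.7 mm

k_A = Gd⁴/(8D³N_a) = (75.1×10³)(10.3⁴)/(8·108.0³·24) = 3.4948 N/mm
Springs A,B series: k_AB = 1/(1/3.4948+1/3.6) = 1.7733 N/mm; parallel with C: k_eq = 1.7733+16 = 17.773 N/mm
δ = F/k_eq = 368/17.773 = 20.705 mm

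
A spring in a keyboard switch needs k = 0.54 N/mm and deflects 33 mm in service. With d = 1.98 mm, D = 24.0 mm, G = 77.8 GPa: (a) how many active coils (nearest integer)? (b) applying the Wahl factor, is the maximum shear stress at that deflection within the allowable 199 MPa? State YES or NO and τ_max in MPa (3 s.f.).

(a) 20 coils; (b) YES, τ_max = 157 MPa

N_a = Gd⁴/(8D³k) = (77.8×10³)(1.98⁴)/(8·24.0³·0.54) = 20.02 → N_a = 20
Actual rate k = Gd⁴/(8D³·20) = 0.54061 N/mm
Working load F = kδ = 0.54061·33 = 17.84 N
C = 24.0/1.98 = 12.1212; K_W = (4C−1)/(4C−4)+0.615/C = 1.1182
τ_max = K_W·8FD/(πd³) = 1.1182·140.46 = 157.06 MPa
τ_max ≤ 199 MPa → acceptable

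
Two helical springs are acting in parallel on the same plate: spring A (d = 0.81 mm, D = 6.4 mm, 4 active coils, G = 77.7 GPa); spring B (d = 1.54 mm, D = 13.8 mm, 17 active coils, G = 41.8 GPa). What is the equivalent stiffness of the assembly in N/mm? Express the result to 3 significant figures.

k_A = Gd⁴/(8D³N_a) = (77.7×10³)(0.81⁴)/(8·6.4³·4) = 3.9872 N/mm
k_B = Gd⁴/(8D³N_a) = (41.8×10³)(1.54⁴)/(8·13.8³·17) = 0.65778 N/mm
Parallel: k_eq = 3.9872 + 0.65778 = 4.645 N/mm

4.65 N/mm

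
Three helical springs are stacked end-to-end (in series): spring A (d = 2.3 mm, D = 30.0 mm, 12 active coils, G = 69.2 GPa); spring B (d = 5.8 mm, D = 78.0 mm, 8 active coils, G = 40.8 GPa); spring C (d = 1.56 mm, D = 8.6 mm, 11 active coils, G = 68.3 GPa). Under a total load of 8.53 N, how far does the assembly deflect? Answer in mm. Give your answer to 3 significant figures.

18.2 mm

k_A = Gd⁴/(8D³N_a) = (69.2×10³)(2.3⁴)/(8·30.0³·12) = 0.74711 N/mm
k_B = Gd⁴/(8D³N_a) = (40.8×10³)(5.8⁴)/(8·78.0³·8) = 1.5202 N/mm
k_C = Gd⁴/(8D³N_a) = (68.3×10³)(1.56⁴)/(8·8.6³·11) = 7.2267 N/mm
Series: 1/k_eq = 1/0.74711 + 1/1.5202 + 1/7.2267 = 2.1347; k_eq = 0.46846 N/mm
δ = F/k_eq = 8.53/0.46846 = 18.209 mm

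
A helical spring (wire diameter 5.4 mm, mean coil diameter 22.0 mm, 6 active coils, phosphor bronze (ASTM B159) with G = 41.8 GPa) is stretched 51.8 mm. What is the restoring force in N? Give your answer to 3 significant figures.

k = Gd⁴/(8D³N_a) = (41.8×10³)(5.4⁴)/(8·22.0³·6) = 69.541 N/mm
F = k·δ = 69.541 × 51.8 = 3602.2 N

3600 N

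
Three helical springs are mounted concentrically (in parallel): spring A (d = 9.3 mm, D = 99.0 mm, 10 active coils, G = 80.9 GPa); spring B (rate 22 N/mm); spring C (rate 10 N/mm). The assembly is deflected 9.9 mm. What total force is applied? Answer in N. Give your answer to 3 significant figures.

394 N

k_A = Gd⁴/(8D³N_a) = (80.9×10³)(9.3⁴)/(8·99.0³·10) = 7.7962 N/mm
Parallel: k_eq = 7.7962 + 22 + 10 = 39.796 N/mm
F = k_eq·δ = 39.796·9.9 = 393.98 N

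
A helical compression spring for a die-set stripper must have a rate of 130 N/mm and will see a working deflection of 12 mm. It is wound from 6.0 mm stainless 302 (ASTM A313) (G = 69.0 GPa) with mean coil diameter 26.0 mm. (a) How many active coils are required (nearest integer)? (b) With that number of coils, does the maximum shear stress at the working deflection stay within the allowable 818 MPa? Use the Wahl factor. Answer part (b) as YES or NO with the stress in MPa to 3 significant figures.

N_a = Gd⁴/(8D³k) = (69.0×10³)(6.0⁴)/(8·26.0³·130) = 4.892 → N_a = 5
Actual rate k = Gd⁴/(8D³·5) = 127.2 N/mm
Working load F = kδ = 127.2·12 = 1526.4 N
C = 26.0/6.0 = 4.3333; K_W = (4C−1)/(4C−4)+0.615/C = 1.3669
τ_max = K_W·8FD/(πd³) = 1.3669·467.86 = 639.53 MPa
τ_max ≤ 818 MPa → acceptable

(a) 5 coils; (b) YES, τ_max = 640 MPa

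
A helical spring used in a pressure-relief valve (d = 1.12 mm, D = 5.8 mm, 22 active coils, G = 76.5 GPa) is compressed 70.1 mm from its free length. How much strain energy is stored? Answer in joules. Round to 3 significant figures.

k = Gd⁴/(8D³N_a) = (76.5×10³)(1.12⁴)/(8·5.8³·22) = 3.5054 N/mm
U = ½kδ² = 0.5 × 3.5054 × 70.1² = 8612.8 N·mm = 8.6128 J

8.61 J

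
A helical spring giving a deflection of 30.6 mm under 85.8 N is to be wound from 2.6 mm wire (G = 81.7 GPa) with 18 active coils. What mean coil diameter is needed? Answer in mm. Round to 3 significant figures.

21.0 mm

Required rate k = F/δ = 85.8/30.6 = 2.8039 N/mm
D = (Gd⁴/(8N_a·k))^(1/3) = (81.7×10³·2.6⁴/(8·18·2.8039))^(1/3)
  = (9246.71)^(1/3) = 20.9892 mm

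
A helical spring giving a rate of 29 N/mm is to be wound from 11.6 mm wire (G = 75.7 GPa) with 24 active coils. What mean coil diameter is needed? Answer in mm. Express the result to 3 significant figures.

62.7 mm

D = (Gd⁴/(8N_a·k))^(1/3) = (75.7×10³·11.6⁴/(8·24·29))^(1/3)
  = (246166)^(1/3) = 62.6724 mm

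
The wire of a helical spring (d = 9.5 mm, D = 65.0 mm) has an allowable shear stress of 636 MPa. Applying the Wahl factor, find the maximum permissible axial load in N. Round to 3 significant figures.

2700 N

C = D/d = 65.0/9.5 = 6.8421
K_W = (4C−1)/(4C−4) + 0.615/C = 26.368/23.368 + 0.0899 = 1.2183
τ_max = K·8FD/(πd³) → F_max = τ_allow·πd³/(8DK)
F_max = 636·π·9.5³/(8·65.0·1.2183) = 1.7131e+06/633.5 = 2704.2 N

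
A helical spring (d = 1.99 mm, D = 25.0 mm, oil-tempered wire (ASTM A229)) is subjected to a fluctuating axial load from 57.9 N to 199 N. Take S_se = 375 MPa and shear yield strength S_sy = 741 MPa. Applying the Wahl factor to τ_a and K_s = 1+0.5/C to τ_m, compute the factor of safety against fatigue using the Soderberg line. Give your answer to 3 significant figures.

0.318

C = D/d = 25.0/1.99 = 12.5628; K_W = (4C−1)/(4C−4)+0.615/C = 1.1138; K_s = 1+0.5/C = 1.0398
F_a = (F_max−F_min)/2 = 70.55 N; F_m = (F_max+F_min)/2 = 128.45 N
τ_a = K_W·8F_aD/(πd³) = 1.1138 × 569.93 = 634.79 MPa
τ_m = K_s·8F_mD/(πd³) = 1.0398 × 1037.7 = 1079 MPa
Soderberg: 1/n_f = τ_a/S_se + τ_m/S_sy = 634.79/375 + 1079/741 = 1.69278 + 1.45608 = 3.1489
n_f = 1/3.1489 = 0.3176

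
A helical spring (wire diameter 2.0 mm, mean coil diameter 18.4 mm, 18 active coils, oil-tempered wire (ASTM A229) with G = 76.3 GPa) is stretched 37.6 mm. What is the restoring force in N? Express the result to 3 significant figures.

k = Gd⁴/(8D³N_a) = (76.3×10³)(2.0⁴)/(8·18.4³·18) = 1.3609 N/mm
F = k·δ = 1.3609 × 37.6 = 51.17 N

51.2 N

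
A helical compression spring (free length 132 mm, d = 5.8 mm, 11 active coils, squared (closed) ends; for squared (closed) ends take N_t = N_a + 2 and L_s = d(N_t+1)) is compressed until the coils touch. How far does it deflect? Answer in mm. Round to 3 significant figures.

N_t = 13; L_s = 5.8·14 = 81.2 mm
δ_solid = L₀ − L_s = 132 − 81.2 = 50.8 mm

50.8 mm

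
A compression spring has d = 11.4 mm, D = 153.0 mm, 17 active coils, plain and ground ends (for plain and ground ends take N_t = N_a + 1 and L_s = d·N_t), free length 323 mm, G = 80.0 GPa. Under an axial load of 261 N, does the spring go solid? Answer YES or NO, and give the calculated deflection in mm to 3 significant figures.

NO, δ = 94.1 mm

k = Gd⁴/(8D³N_a) = (80.0×10³)(11.4⁴)/(8·153.0³·17) = 2.7739 N/mm
N_t = 18; L_s = 11.4·18 = 205.2 mm; δ_solid = L₀ − L_s = 323 − 205.2 = 117.8 mm
δ = F/k = 261/2.7739 = 94.09 mm
δ < δ_solid → spring does not go solid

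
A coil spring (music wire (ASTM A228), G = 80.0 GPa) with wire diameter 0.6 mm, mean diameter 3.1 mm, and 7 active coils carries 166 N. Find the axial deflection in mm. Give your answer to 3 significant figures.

26.7 mm

k = Gd⁴/(8D³N_a) = (80.0×10³)(0.6⁴)/(8·3.1³·7) = 6.2147 N/mm
δ = F/k = 166 / 6.2147 = 26.711 mm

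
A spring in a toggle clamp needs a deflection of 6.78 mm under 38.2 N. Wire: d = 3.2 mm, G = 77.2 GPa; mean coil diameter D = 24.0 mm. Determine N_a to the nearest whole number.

13

Required rate k = F/δ = 38.2/6.78 = 5.6342 N/mm
N_a = Gd⁴/(8D³k) = (77.2×10³ × 3.2⁴)/(8 × 24.0³ × 5.6342)
    = 8.09501e+06 / 623099 = 12.99 → 13 coils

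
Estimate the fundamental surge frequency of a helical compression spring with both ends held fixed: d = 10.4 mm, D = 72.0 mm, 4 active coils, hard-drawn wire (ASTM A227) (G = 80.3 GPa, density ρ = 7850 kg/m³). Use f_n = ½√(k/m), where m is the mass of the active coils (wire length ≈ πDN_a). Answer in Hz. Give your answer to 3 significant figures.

181 Hz

k = Gd⁴/(8D³N_a) = (80.3×10³)(10.4⁴)/(8·72.0³·4) = 78.65 N/mm = 78650 N/m
Wire length L = πDN_a = π·72.0·4 = 904.78 mm
m = ρ·(πd²/4)·L = 7850 × 84.949×10⁻⁶ m² × 0.90478 m = 0.60335 kg
f_n = ½√(k/m) = 0.5·√(78650/0.60335) = 0.5·√(1.3036e+05) = 180.52 Hz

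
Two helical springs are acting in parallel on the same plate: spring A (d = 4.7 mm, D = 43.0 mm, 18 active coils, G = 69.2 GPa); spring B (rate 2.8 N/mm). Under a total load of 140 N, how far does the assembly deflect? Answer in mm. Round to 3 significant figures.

24.4 mm

k_A = Gd⁴/(8D³N_a) = (69.2×10³)(4.7⁴)/(8·43.0³·18) = 2.9494 N/mm
Parallel: k_eq = 2.9494 + 2.8 = 5.7494 N/mm
δ = F/k_eq = 140/5.7494 = 24.35 mm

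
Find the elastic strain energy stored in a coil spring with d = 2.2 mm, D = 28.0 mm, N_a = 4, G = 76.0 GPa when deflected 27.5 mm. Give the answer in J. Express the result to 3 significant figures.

k = Gd⁴/(8D³N_a) = (76.0×10³)(2.2⁴)/(8·28.0³·4) = 2.5344 N/mm
U = ½kδ² = 0.5 × 2.5344 × 27.5² = 958.33 N·mm = 0.95833 J

0.958 J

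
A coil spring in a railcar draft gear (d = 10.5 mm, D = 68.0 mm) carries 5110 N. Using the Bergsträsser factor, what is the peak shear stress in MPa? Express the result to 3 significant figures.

Spring index C = D/d = 68.0/10.5 = 6.4762
K_B = (4C+2)/(4C−3) = 27.905/22.905 = 1.2183
τ₀ = 8FD/(πd³) = 8·5110·68.0/(π·10.5³) = 2.77984e+06/3636.8 = 764.37 MPa
τ_max = K·τ₀ = 1.2183 × 764.37 = 931.22 MPa

931 MPa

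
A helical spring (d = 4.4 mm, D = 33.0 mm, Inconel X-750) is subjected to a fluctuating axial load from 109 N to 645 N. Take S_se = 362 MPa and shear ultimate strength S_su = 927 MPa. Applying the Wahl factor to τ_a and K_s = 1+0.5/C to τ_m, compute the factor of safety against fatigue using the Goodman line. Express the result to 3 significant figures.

C = D/d = 33.0/4.4 = 7.5000; K_W = (4C−1)/(4C−4)+0.615/C = 1.1974; K_s = 1+0.5/C = 1.0667
F_a = (F_max−F_min)/2 = 268 N; F_m = (F_max+F_min)/2 = 377 N
τ_a = K_W·8F_aD/(πd³) = 1.1974 × 264.38 = 316.57 MPa
τ_m = K_s·8F_mD/(πd³) = 1.0667 × 371.91 = 396.7 MPa
Goodman: 1/n_f = τ_a/S_se + τ_m/S_su = 316.57/362 + 396.7/927 = 0.87449 + 0.42794 = 1.3024
n_f = 1/1.3024 = 0.7678

0.768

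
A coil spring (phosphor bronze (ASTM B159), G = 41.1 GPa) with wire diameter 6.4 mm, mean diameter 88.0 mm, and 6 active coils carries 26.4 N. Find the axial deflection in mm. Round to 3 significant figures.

12.5 mm

k = Gd⁴/(8D³N_a) = (41.1×10³)(6.4⁴)/(8·88.0³·6) = 2.108 N/mm
δ = F/k = 26.4 / 2.108 = 12.524 mm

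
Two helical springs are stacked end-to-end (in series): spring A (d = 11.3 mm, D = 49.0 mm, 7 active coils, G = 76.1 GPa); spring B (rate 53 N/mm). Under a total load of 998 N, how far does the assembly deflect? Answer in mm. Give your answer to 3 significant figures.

k_A = Gd⁴/(8D³N_a) = (76.1×10³)(11.3⁴)/(8·49.0³·7) = 188.33 N/mm
Series: 1/k_eq = 1/188.33 + 1/53 = 0.024178; k_eq = 41.36 N/mm
δ = F/k_eq = 998/41.36 = 24.129 mm

24.1 mm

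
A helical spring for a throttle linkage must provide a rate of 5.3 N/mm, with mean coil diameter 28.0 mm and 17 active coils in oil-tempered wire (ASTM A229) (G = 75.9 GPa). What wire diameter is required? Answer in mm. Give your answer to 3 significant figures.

d = (8D³N_a·k / G)^(1/4) = (8·28.0³·17·5.3 / (75.9×10³))^0.25
  = (208.47)^0.25 = 3.7998 mm

3.80 mm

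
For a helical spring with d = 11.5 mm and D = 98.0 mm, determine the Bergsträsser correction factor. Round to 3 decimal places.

1.161

C = D/d = 98.0/11.5 = 8.5217
K_B = (4C+2)/(4C−3) = 36.087/31.087 = 1.1608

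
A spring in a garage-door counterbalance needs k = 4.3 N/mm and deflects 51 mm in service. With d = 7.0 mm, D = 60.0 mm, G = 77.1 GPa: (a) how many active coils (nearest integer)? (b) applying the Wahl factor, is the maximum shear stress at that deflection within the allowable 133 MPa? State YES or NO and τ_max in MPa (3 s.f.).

N_a = Gd⁴/(8D³k) = (77.1×10³)(7.0⁴)/(8·60.0³·4.3) = 24.91 → N_a = 25
Actual rate k = Gd⁴/(8D³·25) = 4.2851 N/mm
Working load F = kδ = 4.2851·51 = 218.54 N
C = 60.0/7.0 = 8.5714; K_W = (4C−1)/(4C−4)+0.615/C = 1.1708
τ_max = K_W·8FD/(πd³) = 1.1708·97.349 = 113.98 MPa
τ_max ≤ 133 MPa → acceptable

(a) 25 coils; (b) YES, τ_max = 114 MPa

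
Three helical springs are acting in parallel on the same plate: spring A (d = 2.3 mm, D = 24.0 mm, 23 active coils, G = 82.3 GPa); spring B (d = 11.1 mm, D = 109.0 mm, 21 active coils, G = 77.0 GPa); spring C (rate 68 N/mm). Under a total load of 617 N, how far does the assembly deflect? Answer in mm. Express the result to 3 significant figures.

8.31 mm

k_A = Gd⁴/(8D³N_a) = (82.3×10³)(2.3⁴)/(8·24.0³·23) = 0.90544 N/mm
k_B = Gd⁴/(8D³N_a) = (77.0×10³)(11.1⁴)/(8·109.0³·21) = 5.3727 N/mm
Parallel: k_eq = 0.90544 + 5.3727 + 68 = 74.278 N/mm
δ = F/k_eq = 617/74.278 = 8.3066 mm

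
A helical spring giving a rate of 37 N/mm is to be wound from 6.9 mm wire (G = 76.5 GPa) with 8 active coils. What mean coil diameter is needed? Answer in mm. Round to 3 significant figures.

D = (Gd⁴/(8N_a·k))^(1/3) = (76.5×10³·6.9⁴/(8·8·37))^(1/3)
  = (73227.8)^(1/3) = 41.8368 mm

41.8 mm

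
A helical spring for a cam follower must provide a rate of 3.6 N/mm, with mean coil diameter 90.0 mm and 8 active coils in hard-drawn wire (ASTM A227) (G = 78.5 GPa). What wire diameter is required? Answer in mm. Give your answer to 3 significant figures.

6.80 mm

d = (8D³N_a·k / G)^(1/4) = (8·90.0³·8·3.6 / (78.5×10³))^0.25
  = (2139.6)^0.25 = 6.8012 mm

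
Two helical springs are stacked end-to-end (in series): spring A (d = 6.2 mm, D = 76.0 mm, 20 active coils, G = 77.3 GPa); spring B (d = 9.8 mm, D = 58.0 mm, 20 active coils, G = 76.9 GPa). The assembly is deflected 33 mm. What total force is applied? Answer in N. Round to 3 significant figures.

k_A = Gd⁴/(8D³N_a) = (77.3×10³)(6.2⁴)/(8·76.0³·20) = 1.6262 N/mm
k_B = Gd⁴/(8D³N_a) = (76.9×10³)(9.8⁴)/(8·58.0³·20) = 22.721 N/mm
Series: 1/k_eq = 1/1.6262 + 1/22.721 = 0.65893; k_eq = 1.5176 N/mm
F = k_eq·δ = 1.5176·33 = 50.081 N

50.1 N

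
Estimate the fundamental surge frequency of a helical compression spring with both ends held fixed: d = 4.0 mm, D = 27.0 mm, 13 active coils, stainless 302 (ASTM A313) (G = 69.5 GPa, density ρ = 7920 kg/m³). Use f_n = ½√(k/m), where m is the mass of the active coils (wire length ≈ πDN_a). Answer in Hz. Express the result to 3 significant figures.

k = Gd⁴/(8D³N_a) = (69.5×10³)(4.0⁴)/(8·27.0³·13) = 8.6916 N/mm = 8691.6 N/m
Wire length L = πDN_a = π·27.0·13 = 1102.7 mm
m = ρ·(πd²/4)·L = 7920 × 12.566×10⁻⁶ m² × 1.1027 m = 0.10975 kg
f_n = ½√(k/m) = 0.5·√(8691.6/0.10975) = 0.5·√(79197) = 140.71 Hz

141 Hz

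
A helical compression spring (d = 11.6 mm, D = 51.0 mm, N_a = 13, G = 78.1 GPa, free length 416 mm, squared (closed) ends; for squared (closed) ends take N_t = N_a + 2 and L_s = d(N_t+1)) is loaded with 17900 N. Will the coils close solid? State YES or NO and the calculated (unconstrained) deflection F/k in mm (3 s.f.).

NO, δ = 175 mm

k = Gd⁴/(8D³N_a) = (78.1×10³)(11.6⁴)/(8·51.0³·13) = 102.5 N/mm
N_t = 15; L_s = 11.6·16 = 185.6 mm; δ_solid = L₀ − L_s = 416 − 185.6 = 230.4 mm
δ = F/k = 17900/102.5 = 174.63 mm
δ < δ_solid → spring does not go solid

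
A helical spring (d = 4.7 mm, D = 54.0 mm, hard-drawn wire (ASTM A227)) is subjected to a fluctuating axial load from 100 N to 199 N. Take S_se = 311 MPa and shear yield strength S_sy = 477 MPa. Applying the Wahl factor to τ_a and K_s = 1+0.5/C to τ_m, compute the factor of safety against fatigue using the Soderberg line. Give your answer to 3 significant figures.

1.49

C = D/d = 54.0/4.7 = 11.4894; K_W = (4C−1)/(4C−4)+0.615/C = 1.1250; K_s = 1+0.5/C = 1.0435
F_a = (F_max−F_min)/2 = 49.5 N; F_m = (F_max+F_min)/2 = 149.5 N
τ_a = K_W·8F_aD/(πd³) = 1.1250 × 65.561 = 73.758 MPa
τ_m = K_s·8F_mD/(πd³) = 1.0435 × 198.01 = 206.62 MPa
Soderberg: 1/n_f = τ_a/S_se + τ_m/S_sy = 73.758/311 + 206.62/477 = 0.23716 + 0.43317 = 0.67034
n_f = 1/0.67034 = 1.492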